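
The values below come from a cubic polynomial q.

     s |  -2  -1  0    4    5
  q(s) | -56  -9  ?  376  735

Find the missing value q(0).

The 4 known points determine the degree-3 polynomial uniquely.
Write q(s) = as^3 + bs^2 + cs + d. Substituting each data point gives a linear system:
  -8a + 4b - 2c + d = -56
  -a + b - c + d = -9
  64a + 16b + 4c + d = 376
  125a + 25b + 5c + d = 735
Solving the system yields a = 6, b = -1, c = 2, d = 0.
So q(s) = 6s³ - s² + 2s.
Then q(0) = 0.

0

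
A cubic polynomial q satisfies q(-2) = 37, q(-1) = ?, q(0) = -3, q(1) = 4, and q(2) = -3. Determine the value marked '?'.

0

On equispaced nodes a degree-3 polynomial has vanishing fourth forward difference, so
  q(-2) - 4·q(-1) + 6·q(0) - 4·q(1) + q(2) = 0.
Substituting the known values and solving for q(-1):
  -4·q(-1) = 0
  q(-1) = 0.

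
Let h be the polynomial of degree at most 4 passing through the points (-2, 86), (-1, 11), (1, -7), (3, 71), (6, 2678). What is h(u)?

Write h(u) = au^4 + bu^3 + cu^2 + du + e. Substituting each data point gives a linear system:
  16a - 8b + 4c - 2d + e = 86
  a - b + c - d + e = 11
  a + b + c + d + e = -7
  81a + 27b + 9c + 3d + e = 71
  1296a + 216b + 36c + 6d + e = 2678
Solving the system yields a = 3, b = -5, c = -3, d = -4, e = 2.
So h(u) = 3u^4 - 5u^3 - 3u^2 - 4u + 2.
Check: h(1) = -7. ✓

h(u) = 3u^4 - 5u^3 - 3u^2 - 4u + 2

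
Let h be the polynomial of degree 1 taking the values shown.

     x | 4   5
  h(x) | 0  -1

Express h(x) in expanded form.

Write h(x) = ax + b. Substituting each data point gives a linear system:
  4a + b = 0
  5a + b = -1
Solving the system yields a = -1, b = 4.
So h(x) = -x + 4.
Check: h(4) = 0. ✓

h(x) = -x + 4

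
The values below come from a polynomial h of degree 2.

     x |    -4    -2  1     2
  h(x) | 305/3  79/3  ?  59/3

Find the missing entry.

The 3 known points determine the degree-2 polynomial uniquely.
Write h(x) = ax^2 + bx + c. Substituting each data point gives a linear system:
  16a - 4b + c = 305/3
  4a - 2b + c = 79/3
  4a + 2b + c = 59/3
Solving the system yields a = 6, b = -5/3, c = -1.
So h(x) = 6x^2 - (5/3)x - 1.
Then h(1) = 10/3.

10/3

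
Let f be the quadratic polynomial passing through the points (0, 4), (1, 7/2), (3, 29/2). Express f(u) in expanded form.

f(u) = 2u^2 - (5/2)u + 4

Write f(u) = au^2 + bu + c. Substituting each data point gives a linear system:
  c = 4
  a + b + c = 7/2
  9a + 3b + c = 29/2
Solving the system yields a = 2, b = -5/2, c = 4.
So f(u) = 2u² - (5/2)u + 4.
Check: f(1) = 7/2. ✓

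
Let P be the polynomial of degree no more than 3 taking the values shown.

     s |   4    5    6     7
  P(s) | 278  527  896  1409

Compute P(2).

Using the Lagrange interpolation formula with nodes 4, 5, 6, 7:
  L_0(s) = (s - 5)(s - 6)(s - 7) / -6
  L_1(s) = (s - 4)(s - 6)(s - 7) / 2
  L_2(s) = (s - 4)(s - 5)(s - 7) / -2
  L_3(s) = (s - 4)(s - 5)(s - 6) / 6
Then P(s) = 278·L_0(s) + 527·L_1(s) + 896·L_2(s) + 1409·L_3(s).
Expanding and collecting terms gives P(s) = 4s^3 + 5s + 2.
Evaluating at s = 2: P(2) = 44.

44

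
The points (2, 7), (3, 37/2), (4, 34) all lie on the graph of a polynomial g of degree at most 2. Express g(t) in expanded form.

g(t) = 2t^2 + (3/2)t - 4

Using the Lagrange interpolation formula with nodes 2, 3, 4:
  L_0(t) = (t - 3)(t - 4) / 2
  L_1(t) = (t - 2)(t - 4) / -1
  L_2(t) = (t - 2)(t - 3) / 2
Then g(t) = 7·L_0(t) + 37/2·L_1(t) + 34·L_2(t).
Expanding and collecting terms gives g(t) = 2t^2 + (3/2)t - 4.
Check: g(4) = 34. ✓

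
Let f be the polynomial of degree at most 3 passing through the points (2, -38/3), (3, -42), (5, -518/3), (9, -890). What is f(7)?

-1318/3

Using the Lagrange interpolation formula with nodes 2, 3, 5, 9:
  L_0(u) = (u - 3)(u - 5)(u - 9) / -21
  L_1(u) = (u - 2)(u - 5)(u - 9) / 12
  L_2(u) = (u - 2)(u - 3)(u - 9) / -24
  L_3(u) = (u - 2)(u - 3)(u - 5) / 168
Then f(u) = -38/3·L_0(u) - 42·L_1(u) - 518/3·L_2(u) - 890·L_3(u).
Expanding and collecting terms gives f(u) = -u^3 - 2u^2 - (1/3)u + 4.
Evaluating at u = 7: f(7) = -1318/3.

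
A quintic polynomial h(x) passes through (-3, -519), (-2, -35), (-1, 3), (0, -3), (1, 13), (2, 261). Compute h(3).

1575

Write h(x) = ax^5 + bx^4 + cx^3 + dx^2 + ex + k. Substituting each data point gives a linear system:
  -243a + 81b - 27c + 9d - 3e + k = -519
  -32a + 16b - 8c + 4d - 2e + k = -35
  -a + b - c + d - e + k = 3
  k = -3
  a + b + c + d + e + k = 13
  32a + 16b + 8c + 4d + 2e + k = 261
Solving the system yields a = 4, b = 6, c = 3, d = 5, e = -2, k = -3.
So h(x) = 4x^5 + 6x^4 + 3x^3 + 5x^2 - 2x - 3.
Then h(3) = 1575.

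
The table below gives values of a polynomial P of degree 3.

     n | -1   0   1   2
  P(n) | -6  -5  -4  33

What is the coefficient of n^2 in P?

Write P(n) = an^3 + bn^2 + cn + d. Substituting each data point gives a linear system:
  -a + b - c + d = -6
  d = -5
  a + b + c + d = -4
  8a + 4b + 2c + d = 33
Solving the system yields a = 6, b = 0, c = -5, d = -5.
So P(n) = 6n³ - 5n - 5.
The coefficient of n^2 is 0.

0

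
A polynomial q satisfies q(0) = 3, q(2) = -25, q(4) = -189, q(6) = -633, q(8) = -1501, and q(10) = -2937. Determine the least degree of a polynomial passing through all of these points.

3

Forward differences of the values at x = 0, 2, 4, 6, 8, 10:
  q  : 3  -25  -189  -633  -1501  -2937
  Δ  : -28  -164  -444  -868  -1436
  Δ^2: -136  -280  -424  -568
  Δ^3: -144  -144  -144
  Δ^4: 0  0
  Δ^5: 0
The third differences are constant (-144) and nonzero, while all higher differences vanish, so the minimal degree is 3.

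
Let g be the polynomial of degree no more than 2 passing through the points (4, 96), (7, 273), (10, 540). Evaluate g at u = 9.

441

Forward differences of the values at u = 4, 7, 10:
  g  : 96  273  540
  Δ  : 177  267
  Δ^2: 90
The second differences are constant, confirming degree 2.
Interpolating (Newton forward form) and evaluating at u = 9 gives g(9) = 441.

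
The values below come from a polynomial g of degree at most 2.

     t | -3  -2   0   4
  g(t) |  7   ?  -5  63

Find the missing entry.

-3

The 3 known points determine the degree-2 polynomial uniquely.
Write g(t) = at^2 + bt + c. Substituting each data point gives a linear system:
  9a - 3b + c = 7
  c = -5
  16a + 4b + c = 63
Solving the system yields a = 3, b = 5, c = -5.
So g(t) = 3t^2 + 5t - 5.
Then g(-2) = -3.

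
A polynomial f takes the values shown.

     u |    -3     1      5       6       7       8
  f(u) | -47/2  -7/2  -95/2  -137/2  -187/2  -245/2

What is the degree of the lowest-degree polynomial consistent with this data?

Divided differences on the nodes -3, 1, 5, 6, 7, 8:
  order 0: -47/2  -7/2  -95/2  -137/2  -187/2  -245/2
  order 1: 5  -11  -21  -25  -29
  order 2: -2  -2  -2  -2
  order 3: 0  0  0
  order 4: 0  0
  order 5: 0
The order-2 divided differences are all -2 (nonzero) and every higher order vanishes, so the data lies on a polynomial of degree exactly 2.

2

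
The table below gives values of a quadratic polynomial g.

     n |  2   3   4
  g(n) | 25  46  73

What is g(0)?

1

Forward differences of the values at n = 2, 3, 4:
  g  : 25  46  73
  Δ  : 21  27
  Δ^2: 6
The second differences are constant, confirming degree 2.
Interpolating (Newton forward form) and evaluating at n = 0 gives g(0) = 1.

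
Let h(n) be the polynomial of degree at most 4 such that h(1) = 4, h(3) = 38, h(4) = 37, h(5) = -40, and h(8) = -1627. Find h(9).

-3028

Using the Lagrange interpolation formula with nodes 1, 3, 4, 5, 8:
  L_0(n) = (n - 3)(n - 4)(n - 5)(n - 8) / 168
  L_1(n) = (n - 1)(n - 4)(n - 5)(n - 8) / -20
  L_2(n) = (n - 1)(n - 3)(n - 5)(n - 8) / 12
  L_3(n) = (n - 1)(n - 3)(n - 4)(n - 8) / -24
  L_4(n) = (n - 1)(n - 3)(n - 4)(n - 5) / 420
Then h(n) = 4·L_0(n) + 38·L_1(n) + 37·L_2(n) - 40·L_3(n) - 1627·L_4(n).
Expanding and collecting terms gives h(n) = -n⁴ + 5n³ - n² - 4n + 5.
Evaluating at n = 9: h(9) = -3028.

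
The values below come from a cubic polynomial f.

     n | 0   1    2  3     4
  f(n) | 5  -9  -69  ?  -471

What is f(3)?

The 4 known points determine the degree-3 polynomial uniquely.
Write f(n) = an^3 + bn^2 + cn + d. Substituting each data point gives a linear system:
  d = 5
  a + b + c + d = -9
  8a + 4b + 2c + d = -69
  64a + 16b + 4c + d = -471
Solving the system yields a = -6, b = -5, c = -3, d = 5.
So f(n) = -6n^3 - 5n^2 - 3n + 5.
Then f(3) = -211.

-211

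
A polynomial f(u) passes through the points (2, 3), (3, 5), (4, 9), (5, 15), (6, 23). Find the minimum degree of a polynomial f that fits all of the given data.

Forward differences of the values at u = 2, 3, 4, 5, 6:
  f  : 3  5  9  15  23
  Δ  : 2  4  6  8
  Δ^2: 2  2  2
  Δ^3: 0  0
  Δ^4: 0
The second differences are constant (2) and nonzero, while all higher differences vanish, so the minimal degree is 2.

2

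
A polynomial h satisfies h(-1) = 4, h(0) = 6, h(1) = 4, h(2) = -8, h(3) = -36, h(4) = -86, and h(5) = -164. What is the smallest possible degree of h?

Forward differences of the values at u = -1, 0, 1, 2, 3, 4, 5:
  h  : 4  6  4  -8  -36  -86  -164
  Δ  : 2  -2  -12  -28  -50  -78
  Δ^2: -4  -10  -16  -22  -28
  Δ^3: -6  -6  -6  -6
  Δ^4: 0  0  0
  Δ^5: 0  0
  Δ^6: 0
The third differences are constant (-6) and nonzero, while all higher differences vanish, so the minimal degree is 3.

3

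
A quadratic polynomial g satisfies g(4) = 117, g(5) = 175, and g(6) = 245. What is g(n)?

g(n) = 6n^2 + 4n + 5

Write g(n) = an^2 + bn + c. Substituting each data point gives a linear system:
  16a + 4b + c = 117
  25a + 5b + c = 175
  36a + 6b + c = 245
Solving the system yields a = 6, b = 4, c = 5.
So g(n) = 6n^2 + 4n + 5.
Check: g(5) = 175. ✓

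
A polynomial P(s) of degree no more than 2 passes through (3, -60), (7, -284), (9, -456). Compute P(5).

-152

Write P(s) = as^2 + bs + c. Substituting each data point gives a linear system:
  9a + 3b + c = -60
  49a + 7b + c = -284
  81a + 9b + c = -456
Solving the system yields a = -5, b = -6, c = 3.
So P(s) = -5s^2 - 6s + 3.
Then P(5) = -152.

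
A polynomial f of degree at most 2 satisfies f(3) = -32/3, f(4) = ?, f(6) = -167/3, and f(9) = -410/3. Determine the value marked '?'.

-65/3

The 3 known points determine the degree-2 polynomial uniquely.
Write f(n) = an^2 + bn + c. Substituting each data point gives a linear system:
  9a + 3b + c = -32/3
  36a + 6b + c = -167/3
  81a + 9b + c = -410/3
Solving the system yields a = -2, b = 3, c = -5/3.
So f(n) = -2n^2 + 3n - 5/3.
Then f(4) = -65/3.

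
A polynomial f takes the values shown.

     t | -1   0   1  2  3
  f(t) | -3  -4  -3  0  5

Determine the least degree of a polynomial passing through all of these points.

2

Forward differences of the values at t = -1, 0, 1, 2, 3:
  f  : -3  -4  -3  0  5
  Δ  : -1  1  3  5
  Δ^2: 2  2  2
  Δ^3: 0  0
  Δ^4: 0
The second differences are constant (2) and nonzero, while all higher differences vanish, so the minimal degree is 2.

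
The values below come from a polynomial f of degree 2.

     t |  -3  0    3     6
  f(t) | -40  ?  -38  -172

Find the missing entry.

6

On equispaced nodes a degree-2 polynomial has vanishing third forward difference, so
  - f(-3) + 3·f(0) - 3·f(3) + f(6) = 0.
Substituting the known values and solving for f(0):
  3·f(0) = 18
  f(0) = 6.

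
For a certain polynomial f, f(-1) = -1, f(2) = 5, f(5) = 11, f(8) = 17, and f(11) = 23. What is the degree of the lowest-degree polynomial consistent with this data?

1

Forward differences of the values at n = -1, 2, 5, 8, 11:
  f  : -1  5  11  17  23
  Δ  : 6  6  6  6
  Δ^2: 0  0  0
  Δ^3: 0  0
  Δ^4: 0
The first differences are constant (6) and nonzero, while all higher differences vanish, so the minimal degree is 1.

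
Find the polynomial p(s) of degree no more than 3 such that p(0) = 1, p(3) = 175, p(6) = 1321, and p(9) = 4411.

p(s) = 6s^3 + 4s + 1

Write p(s) = as^3 + bs^2 + cs + d. Substituting each data point gives a linear system:
  d = 1
  27a + 9b + 3c + d = 175
  216a + 36b + 6c + d = 1321
  729a + 81b + 9c + d = 4411
Solving the system yields a = 6, b = 0, c = 4, d = 1.
So p(s) = 6s^3 + 4s + 1.
Check: p(6) = 1321. ✓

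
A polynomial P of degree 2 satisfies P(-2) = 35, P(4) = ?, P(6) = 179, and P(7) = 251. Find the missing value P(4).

The 3 known points determine the degree-2 polynomial uniquely.
Write P(u) = au^2 + bu + c. Substituting each data point gives a linear system:
  4a - 2b + c = 35
  36a + 6b + c = 179
  49a + 7b + c = 251
Solving the system yields a = 6, b = -6, c = -1.
So P(u) = 6u² - 6u - 1.
Then P(4) = 71.

71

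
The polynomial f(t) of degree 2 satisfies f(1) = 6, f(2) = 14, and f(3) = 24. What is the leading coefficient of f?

Write f(t) = at^2 + bt + c. Substituting each data point gives a linear system:
  a + b + c = 6
  4a + 2b + c = 14
  9a + 3b + c = 24
Solving the system yields a = 1, b = 5, c = 0.
So f(t) = t² + 5t.
The leading coefficient is 1.

1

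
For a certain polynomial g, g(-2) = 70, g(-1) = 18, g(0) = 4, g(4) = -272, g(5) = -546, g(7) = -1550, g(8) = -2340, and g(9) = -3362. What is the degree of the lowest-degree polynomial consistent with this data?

Divided differences on the nodes -2, -1, 0, 4, 5, 7, 8, 9:
  order 0: 70  18  4  -272  -546  -1550  -2340  -3362
  order 1: -52  -14  -69  -274  -502  -790  -1022
  order 2: 19  -11  -41  -76  -96  -116
  order 3: -5  -5  -5  -5  -5
  order 4: 0  0  0  0
  order 5: 0  0  0
  order 6: 0  0
  order 7: 0
The order-3 divided differences are all -5 (nonzero) and every higher order vanishes, so the data lies on a polynomial of degree exactly 3.

3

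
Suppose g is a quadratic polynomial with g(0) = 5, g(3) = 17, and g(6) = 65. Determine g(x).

g(x) = 2x^2 - 2x + 5

Write g(x) = ax^2 + bx + c. Substituting each data point gives a linear system:
  c = 5
  9a + 3b + c = 17
  36a + 6b + c = 65
Solving the system yields a = 2, b = -2, c = 5.
So g(x) = 2x^2 - 2x + 5.
Check: g(3) = 17. ✓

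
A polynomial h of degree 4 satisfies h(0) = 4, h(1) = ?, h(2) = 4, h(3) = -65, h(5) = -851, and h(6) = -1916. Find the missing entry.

9

The 5 known points determine the degree-4 polynomial uniquely.
Write h(u) = au^4 + bu^3 + cu^2 + du + e. Substituting each data point gives a linear system:
  e = 4
  16a + 8b + 4c + 2d + e = 4
  81a + 27b + 9c + 3d + e = -65
  625a + 125b + 25c + 5d + e = -851
  1296a + 216b + 36c + 6d + e = -1916
Solving the system yields a = -2, b = 3, c = 0, d = 4, e = 4.
So h(u) = -2u^4 + 3u^3 + 4u + 4.
Then h(1) = 9.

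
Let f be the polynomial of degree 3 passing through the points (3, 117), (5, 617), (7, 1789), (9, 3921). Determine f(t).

f(t) = 6t^3 - 6t^2 + 4t - 3

Write f(t) = at^3 + bt^2 + ct + d. Substituting each data point gives a linear system:
  27a + 9b + 3c + d = 117
  125a + 25b + 5c + d = 617
  343a + 49b + 7c + d = 1789
  729a + 81b + 9c + d = 3921
Solving the system yields a = 6, b = -6, c = 4, d = -3.
So f(t) = 6t³ - 6t² + 4t - 3.
Check: f(7) = 1789. ✓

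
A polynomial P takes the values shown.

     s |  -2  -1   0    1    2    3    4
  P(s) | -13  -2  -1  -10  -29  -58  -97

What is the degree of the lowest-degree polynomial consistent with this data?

Forward differences of the values at s = -2, -1, 0, 1, 2, 3, 4:
  P  : -13  -2  -1  -10  -29  -58  -97
  Δ  : 11  1  -9  -19  -29  -39
  Δ^2: -10  -10  -10  -10  -10
  Δ^3: 0  0  0  0
  Δ^4: 0  0  0
  Δ^5: 0  0
  Δ^6: 0
The second differences are constant (-10) and nonzero, while all higher differences vanish, so the minimal degree is 2.

2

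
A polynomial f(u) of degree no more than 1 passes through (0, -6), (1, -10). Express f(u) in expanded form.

f(u) = -4u - 6

Using the Lagrange interpolation formula with nodes 0, 1:
  L_0(u) = (u - 1) / -1
  L_1(u) = u / 1
Then f(u) = -6·L_0(u) - 10·L_1(u).
Expanding and collecting terms gives f(u) = -4u - 6.
Check: f(1) = -10. ✓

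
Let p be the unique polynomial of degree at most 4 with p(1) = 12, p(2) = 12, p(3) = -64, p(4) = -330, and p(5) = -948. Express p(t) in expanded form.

Write p(t) = at^4 + bt^3 + ct^2 + dt + e. Substituting each data point gives a linear system:
  a + b + c + d + e = 12
  16a + 8b + 4c + 2d + e = 12
  81a + 27b + 9c + 3d + e = -64
  256a + 64b + 16c + 4d + e = -330
  625a + 125b + 25c + 5d + e = -948
Solving the system yields a = -2, b = 1, c = 6, d = 5, e = 2.
So p(t) = -2t^4 + t^3 + 6t^2 + 5t + 2.
Check: p(4) = -330. ✓

p(t) = -2t^4 + t^3 + 6t^2 + 5t + 2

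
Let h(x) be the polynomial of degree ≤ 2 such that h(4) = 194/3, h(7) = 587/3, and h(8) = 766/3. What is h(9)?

323

Write h(x) = ax^2 + bx + c. Substituting each data point gives a linear system:
  16a + 4b + c = 194/3
  49a + 7b + c = 587/3
  64a + 8b + c = 766/3
Solving the system yields a = 4, b = -1/3, c = 2.
So h(x) = 4x² - (1/3)x + 2.
Then h(9) = 323.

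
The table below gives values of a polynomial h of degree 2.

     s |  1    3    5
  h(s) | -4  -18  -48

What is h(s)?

Write h(s) = as^2 + bs + c. Substituting each data point gives a linear system:
  a + b + c = -4
  9a + 3b + c = -18
  25a + 5b + c = -48
Solving the system yields a = -2, b = 1, c = -3.
So h(s) = -2s² + s - 3.
Check: h(1) = -4. ✓

h(s) = -2s^2 + s - 3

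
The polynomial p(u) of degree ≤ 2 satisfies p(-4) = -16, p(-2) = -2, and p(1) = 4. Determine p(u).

Write p(u) = au^2 + bu + c. Substituting each data point gives a linear system:
  16a - 4b + c = -16
  4a - 2b + c = -2
  a + b + c = 4
Solving the system yields a = -1, b = 1, c = 4.
So p(u) = -u^2 + u + 4.
Check: p(-2) = -2. ✓

p(u) = -u^2 + u + 4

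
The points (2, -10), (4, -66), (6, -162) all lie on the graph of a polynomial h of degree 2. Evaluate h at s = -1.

-1

Using the Lagrange interpolation formula with nodes 2, 4, 6:
  L_0(s) = (s - 4)(s - 6) / 8
  L_1(s) = (s - 2)(s - 6) / -4
  L_2(s) = (s - 2)(s - 4) / 8
Then h(s) = -10·L_0(s) - 66·L_1(s) - 162·L_2(s).
Expanding and collecting terms gives h(s) = -5s² + 2s + 6.
Evaluating at s = -1: h(-1) = -1.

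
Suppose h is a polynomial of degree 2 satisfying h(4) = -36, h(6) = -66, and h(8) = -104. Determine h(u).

h(u) = -u^2 - 5u

Using the Lagrange interpolation formula with nodes 4, 6, 8:
  L_0(u) = (u - 6)(u - 8) / 8
  L_1(u) = (u - 4)(u - 8) / -4
  L_2(u) = (u - 4)(u - 6) / 8
Then h(u) = -36·L_0(u) - 66·L_1(u) - 104·L_2(u).
Expanding and collecting terms gives h(u) = -u^2 - 5u.
Check: h(4) = -36. ✓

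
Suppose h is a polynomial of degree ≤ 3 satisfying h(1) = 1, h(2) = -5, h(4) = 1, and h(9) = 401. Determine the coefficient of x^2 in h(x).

-4

Write h(x) = ax^3 + bx^2 + cx + d. Substituting each data point gives a linear system:
  a + b + c + d = 1
  8a + 4b + 2c + d = -5
  64a + 16b + 4c + d = 1
  729a + 81b + 9c + d = 401
Solving the system yields a = 1, b = -4, c = -1, d = 5.
So h(x) = x³ - 4x² - x + 5.
The coefficient of x^2 is -4.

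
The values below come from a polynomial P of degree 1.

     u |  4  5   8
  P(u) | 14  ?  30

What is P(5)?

18

The 2 known points determine the degree-1 polynomial uniquely.
Write P(u) = au + b. Substituting each data point gives a linear system:
  4a + b = 14
  8a + b = 30
Solving the system yields a = 4, b = -2.
So P(u) = 4u - 2.
Then P(5) = 18.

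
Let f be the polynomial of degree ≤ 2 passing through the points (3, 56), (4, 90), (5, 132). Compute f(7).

Forward differences of the values at t = 3, 4, 5:
  f  : 56  90  132
  Δ  : 34  42
  Δ^2: 8
The second differences are constant, confirming degree 2.
Interpolating (Newton forward form) and evaluating at t = 7 gives f(7) = 240.

240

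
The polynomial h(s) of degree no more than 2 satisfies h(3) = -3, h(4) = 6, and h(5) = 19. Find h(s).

h(s) = 2s^2 - 5s - 6

Write h(s) = as^2 + bs + c. Substituting each data point gives a linear system:
  9a + 3b + c = -3
  16a + 4b + c = 6
  25a + 5b + c = 19
Solving the system yields a = 2, b = -5, c = -6.
So h(s) = 2s² - 5s - 6.
Check: h(5) = 19. ✓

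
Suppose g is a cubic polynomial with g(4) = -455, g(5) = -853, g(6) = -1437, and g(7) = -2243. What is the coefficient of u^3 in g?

-6

Write g(u) = au^3 + bu^2 + cu + d. Substituting each data point gives a linear system:
  64a + 16b + 4c + d = -455
  125a + 25b + 5c + d = -853
  216a + 36b + 6c + d = -1437
  343a + 49b + 7c + d = -2243
Solving the system yields a = -6, b = -3, c = -5, d = -3.
So g(u) = -6u³ - 3u² - 5u - 3.
The leading coefficient is -6.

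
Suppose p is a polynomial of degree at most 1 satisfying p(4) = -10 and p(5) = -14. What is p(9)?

-30

Using the Lagrange interpolation formula with nodes 4, 5:
  L_0(t) = (t - 5) / -1
  L_1(t) = (t - 4) / 1
Then p(t) = -10·L_0(t) - 14·L_1(t).
Expanding and collecting terms gives p(t) = -4t + 6.
Evaluating at t = 9: p(9) = -30.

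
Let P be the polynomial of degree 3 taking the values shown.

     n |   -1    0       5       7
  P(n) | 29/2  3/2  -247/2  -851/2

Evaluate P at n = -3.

249/2

Write P(n) = an^3 + bn^2 + cn + d. Substituting each data point gives a linear system:
  -a + b - c + d = 29/2
  d = 3/2
  125a + 25b + 5c + d = -247/2
  343a + 49b + 7c + d = -851/2
Solving the system yields a = -2, b = 6, c = -5, d = 3/2.
So P(n) = -2n³ + 6n² - 5n + 3/2.
Then P(-3) = 249/2.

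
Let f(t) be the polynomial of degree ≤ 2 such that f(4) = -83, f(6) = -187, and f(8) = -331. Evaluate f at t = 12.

-739

Forward differences of the values at t = 4, 6, 8:
  f  : -83  -187  -331
  Δ  : -104  -144
  Δ^2: -40
The second differences are constant, confirming degree 2.
Interpolating (Newton forward form) and evaluating at t = 12 gives f(12) = -739.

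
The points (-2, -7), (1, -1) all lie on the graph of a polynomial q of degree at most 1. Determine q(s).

Write q(s) = as + b. Substituting each data point gives a linear system:
  -2a + b = -7
  a + b = -1
Solving the system yields a = 2, b = -3.
So q(s) = 2s - 3.
Check: q(1) = -1. ✓

q(s) = 2s - 3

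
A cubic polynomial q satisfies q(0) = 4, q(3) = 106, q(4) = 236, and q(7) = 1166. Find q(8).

Using the Lagrange interpolation formula with nodes 0, 3, 4, 7:
  L_0(x) = (x - 3)(x - 4)(x - 7) / -84
  L_1(x) = x(x - 4)(x - 7) / 12
  L_2(x) = x(x - 3)(x - 7) / -12
  L_3(x) = x(x - 3)(x - 4) / 84
Then q(x) = 4·L_0(x) + 106·L_1(x) + 236·L_2(x) + 1166·L_3(x).
Expanding and collecting terms gives q(x) = 3x^3 + 3x^2 - 2x + 4.
Evaluating at x = 8: q(8) = 1716.

1716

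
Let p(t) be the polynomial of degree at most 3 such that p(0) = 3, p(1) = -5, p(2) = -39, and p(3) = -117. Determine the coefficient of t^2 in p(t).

-4

Write p(t) = at^3 + bt^2 + ct + d. Substituting each data point gives a linear system:
  d = 3
  a + b + c + d = -5
  8a + 4b + 2c + d = -39
  27a + 9b + 3c + d = -117
Solving the system yields a = -3, b = -4, c = -1, d = 3.
So p(t) = -3t^3 - 4t^2 - t + 3.
The coefficient of t^2 is -4.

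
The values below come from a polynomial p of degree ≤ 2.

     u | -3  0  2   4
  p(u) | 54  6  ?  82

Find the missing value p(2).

24

The 3 known points determine the degree-2 polynomial uniquely.
Write p(u) = au^2 + bu + c. Substituting each data point gives a linear system:
  9a - 3b + c = 54
  c = 6
  16a + 4b + c = 82
Solving the system yields a = 5, b = -1, c = 6.
So p(u) = 5u^2 - u + 6.
Then p(2) = 24.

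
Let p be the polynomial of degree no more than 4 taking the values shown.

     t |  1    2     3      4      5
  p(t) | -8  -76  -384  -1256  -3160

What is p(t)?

p(t) = -6t^4 + 6t^3 - 6t^2 - 2t

Write p(t) = at^4 + bt^3 + ct^2 + dt + e. Substituting each data point gives a linear system:
  a + b + c + d + e = -8
  16a + 8b + 4c + 2d + e = -76
  81a + 27b + 9c + 3d + e = -384
  256a + 64b + 16c + 4d + e = -1256
  625a + 125b + 25c + 5d + e = -3160
Solving the system yields a = -6, b = 6, c = -6, d = -2, e = 0.
So p(t) = -6t^4 + 6t^3 - 6t^2 - 2t.
Check: p(2) = -76. ✓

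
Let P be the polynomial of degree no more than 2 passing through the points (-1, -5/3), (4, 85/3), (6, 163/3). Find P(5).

121/3

Write P(t) = at^2 + bt + c. Substituting each data point gives a linear system:
  a - b + c = -5/3
  16a + 4b + c = 85/3
  36a + 6b + c = 163/3
Solving the system yields a = 1, b = 3, c = 1/3.
So P(t) = t^2 + 3t + 1/3.
Then P(5) = 121/3.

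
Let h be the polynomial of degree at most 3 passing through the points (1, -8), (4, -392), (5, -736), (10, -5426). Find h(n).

h(n) = -5n^3 - 4n^2 - 3n + 4

Write h(n) = an^3 + bn^2 + cn + d. Substituting each data point gives a linear system:
  a + b + c + d = -8
  64a + 16b + 4c + d = -392
  125a + 25b + 5c + d = -736
  1000a + 100b + 10c + d = -5426
Solving the system yields a = -5, b = -4, c = -3, d = 4.
So h(n) = -5n^3 - 4n^2 - 3n + 4.
Check: h(10) = -5426. ✓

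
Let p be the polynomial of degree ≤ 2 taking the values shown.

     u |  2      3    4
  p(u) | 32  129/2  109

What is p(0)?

3

Forward differences of the values at u = 2, 3, 4:
  p  : 32  129/2  109
  Δ  : 65/2  89/2
  Δ^2: 12
The second differences are constant, confirming degree 2.
Interpolating (Newton forward form) and evaluating at u = 0 gives p(0) = 3.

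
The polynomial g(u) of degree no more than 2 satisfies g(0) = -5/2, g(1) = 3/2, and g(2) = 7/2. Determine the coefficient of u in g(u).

Write g(u) = au^2 + bu + c. Substituting each data point gives a linear system:
  c = -5/2
  a + b + c = 3/2
  4a + 2b + c = 7/2
Solving the system yields a = -1, b = 5, c = -5/2.
So g(u) = -u² + 5u - 5/2.
The coefficient of u is 5.

5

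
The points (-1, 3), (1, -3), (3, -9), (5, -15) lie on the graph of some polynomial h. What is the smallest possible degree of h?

Forward differences of the values at n = -1, 1, 3, 5:
  h  : 3  -3  -9  -15
  Δ  : -6  -6  -6
  Δ^2: 0  0
  Δ^3: 0
The first differences are constant (-6) and nonzero, while all higher differences vanish, so the minimal degree is 1.

1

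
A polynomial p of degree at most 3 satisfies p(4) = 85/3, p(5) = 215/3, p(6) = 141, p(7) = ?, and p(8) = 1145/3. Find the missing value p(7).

727/3

The 4 known points determine the degree-3 polynomial uniquely.
Write p(t) = at^3 + bt^2 + ct + d. Substituting each data point gives a linear system:
  64a + 16b + 4c + d = 85/3
  125a + 25b + 5c + d = 215/3
  216a + 36b + 6c + d = 141
  512a + 64b + 8c + d = 1145/3
Solving the system yields a = 1, b = -2, c = 1/3, d = -5.
So p(t) = t^3 - 2t^2 + (1/3)t - 5.
Then p(7) = 727/3.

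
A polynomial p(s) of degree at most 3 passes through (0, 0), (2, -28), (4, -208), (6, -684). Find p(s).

p(s) = -3s^3 - s^2

Write p(s) = as^3 + bs^2 + cs + d. Substituting each data point gives a linear system:
  d = 0
  8a + 4b + 2c + d = -28
  64a + 16b + 4c + d = -208
  216a + 36b + 6c + d = -684
Solving the system yields a = -3, b = -1, c = 0, d = 0.
So p(s) = -3s³ - s².
Check: p(2) = -28. ✓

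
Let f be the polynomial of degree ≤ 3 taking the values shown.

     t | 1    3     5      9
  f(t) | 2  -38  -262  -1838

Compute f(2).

Write f(t) = at^3 + bt^2 + ct + d. Substituting each data point gives a linear system:
  a + b + c + d = 2
  27a + 9b + 3c + d = -38
  125a + 25b + 5c + d = -262
  729a + 81b + 9c + d = -1838
Solving the system yields a = -3, b = 4, c = 3, d = -2.
So f(t) = -3t³ + 4t² + 3t - 2.
Then f(2) = -4.

-4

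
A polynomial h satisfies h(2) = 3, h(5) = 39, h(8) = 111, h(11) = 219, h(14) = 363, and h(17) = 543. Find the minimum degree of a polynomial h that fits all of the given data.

2

Forward differences of the values at s = 2, 5, 8, 11, 14, 17:
  h  : 3  39  111  219  363  543
  Δ  : 36  72  108  144  180
  Δ^2: 36  36  36  36
  Δ^3: 0  0  0
  Δ^4: 0  0
  Δ^5: 0
The second differences are constant (36) and nonzero, while all higher differences vanish, so the minimal degree is 2.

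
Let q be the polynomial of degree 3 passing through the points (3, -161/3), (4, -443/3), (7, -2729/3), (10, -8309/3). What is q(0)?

1/3

Using the Lagrange interpolation formula with nodes 3, 4, 7, 10:
  L_0(t) = (t - 4)(t - 7)(t - 10) / -28
  L_1(t) = (t - 3)(t - 7)(t - 10) / 18
  L_2(t) = (t - 3)(t - 4)(t - 10) / -36
  L_3(t) = (t - 3)(t - 4)(t - 7) / 126
Then q(t) = -161/3·L_0(t) - 443/3·L_1(t) - 2729/3·L_2(t) - 8309/3·L_3(t).
Expanding and collecting terms gives q(t) = -3t^3 + 2t^2 + 3t + 1/3.
Evaluating at t = 0: q(0) = 1/3.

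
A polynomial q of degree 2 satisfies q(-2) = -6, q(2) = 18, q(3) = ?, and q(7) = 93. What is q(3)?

The 3 known points determine the degree-2 polynomial uniquely.
Write q(x) = ax^2 + bx + c. Substituting each data point gives a linear system:
  4a - 2b + c = -6
  4a + 2b + c = 18
  49a + 7b + c = 93
Solving the system yields a = 1, b = 6, c = 2.
So q(x) = x^2 + 6x + 2.
Then q(3) = 29.

29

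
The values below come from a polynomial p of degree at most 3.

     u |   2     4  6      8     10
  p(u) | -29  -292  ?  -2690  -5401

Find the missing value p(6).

On equispaced nodes a degree-3 polynomial has vanishing fourth forward difference, so
  p(2) - 4·p(4) + 6·p(6) - 4·p(8) + p(10) = 0.
Substituting the known values and solving for p(6):
  6·p(6) = -6498
  p(6) = -1083.

-1083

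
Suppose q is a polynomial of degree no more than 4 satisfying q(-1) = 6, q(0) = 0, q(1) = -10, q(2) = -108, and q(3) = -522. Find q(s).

Using the Lagrange interpolation formula with nodes -1, 0, 1, 2, 3:
  L_0(s) = s(s - 1)(s - 2)(s - 3) / 24
  L_1(s) = (s + 1)(s - 1)(s - 2)(s - 3) / -6
  L_2(s) = (s + 1)s(s - 2)(s - 3) / 4
  L_3(s) = (s + 1)s(s - 1)(s - 3) / -6
  L_4(s) = (s + 1)s(s - 1)(s - 2) / 24
Then q(s) = 6·L_0(s) + 0·L_1(s) - 10·L_2(s) - 108·L_3(s) - 522·L_4(s).
Expanding and collecting terms gives q(s) = -6s⁴ - 2s³ + 4s² - 6s.
Check: q(0) = 0. ✓

q(s) = -6s^4 - 2s^3 + 4s^2 - 6s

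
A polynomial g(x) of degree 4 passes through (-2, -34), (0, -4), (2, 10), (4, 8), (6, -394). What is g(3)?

Forward differences of the values at x = -2, 0, 2, 4, 6:
  g  : -34  -4  10  8  -394
  Δ  : 30  14  -2  -402
  Δ^2: -16  -16  -400
  Δ^3: 0  -384
  Δ^4: -384
The fourth differences are constant, confirming degree 4.
Interpolating (Newton forward form) and evaluating at x = 3 gives g(3) = 26.

26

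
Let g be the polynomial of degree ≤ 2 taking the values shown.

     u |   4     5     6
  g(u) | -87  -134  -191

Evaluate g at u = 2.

Using the Lagrange interpolation formula with nodes 4, 5, 6:
  L_0(u) = (u - 5)(u - 6) / 2
  L_1(u) = (u - 4)(u - 6) / -1
  L_2(u) = (u - 4)(u - 5) / 2
Then g(u) = -87·L_0(u) - 134·L_1(u) - 191·L_2(u).
Expanding and collecting terms gives g(u) = -5u² - 2u + 1.
Evaluating at u = 2: g(2) = -23.

-23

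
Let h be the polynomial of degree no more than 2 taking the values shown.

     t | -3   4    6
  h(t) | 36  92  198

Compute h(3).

54

Using the Lagrange interpolation formula with nodes -3, 4, 6:
  L_0(t) = (t - 4)(t - 6) / 63
  L_1(t) = (t + 3)(t - 6) / -14
  L_2(t) = (t + 3)(t - 4) / 18
Then h(t) = 36·L_0(t) + 92·L_1(t) + 198·L_2(t).
Expanding and collecting terms gives h(t) = 5t^2 + 3t.
Evaluating at t = 3: h(3) = 54.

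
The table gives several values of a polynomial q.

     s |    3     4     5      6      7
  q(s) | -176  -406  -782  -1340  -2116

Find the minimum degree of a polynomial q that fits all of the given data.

3

Forward differences of the values at s = 3, 4, 5, 6, 7:
  q  : -176  -406  -782  -1340  -2116
  Δ  : -230  -376  -558  -776
  Δ^2: -146  -182  -218
  Δ^3: -36  -36
  Δ^4: 0
The third differences are constant (-36) and nonzero, while all higher differences vanish, so the minimal degree is 3.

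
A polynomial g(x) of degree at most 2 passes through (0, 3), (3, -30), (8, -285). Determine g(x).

Using the Lagrange interpolation formula with nodes 0, 3, 8:
  L_0(x) = (x - 3)(x - 8) / 24
  L_1(x) = x(x - 8) / -15
  L_2(x) = x(x - 3) / 40
Then g(x) = 3·L_0(x) - 30·L_1(x) - 285·L_2(x).
Expanding and collecting terms gives g(x) = -5x^2 + 4x + 3.
Check: g(0) = 3. ✓

g(x) = -5x^2 + 4x + 3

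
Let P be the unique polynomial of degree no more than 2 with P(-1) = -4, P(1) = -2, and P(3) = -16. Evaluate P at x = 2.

-7

Write P(x) = ax^2 + bx + c. Substituting each data point gives a linear system:
  a - b + c = -4
  a + b + c = -2
  9a + 3b + c = -16
Solving the system yields a = -2, b = 1, c = -1.
So P(x) = -2x^2 + x - 1.
Then P(2) = -7.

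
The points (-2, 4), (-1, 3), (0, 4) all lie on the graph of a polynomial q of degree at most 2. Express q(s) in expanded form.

Using the Lagrange interpolation formula with nodes -2, -1, 0:
  L_0(s) = (s + 1)s / 2
  L_1(s) = (s + 2)s / -1
  L_2(s) = (s + 2)(s + 1) / 2
Then q(s) = 4·L_0(s) + 3·L_1(s) + 4·L_2(s).
Expanding and collecting terms gives q(s) = s² + 2s + 4.
Check: q(-2) = 4. ✓

q(s) = s^2 + 2s + 4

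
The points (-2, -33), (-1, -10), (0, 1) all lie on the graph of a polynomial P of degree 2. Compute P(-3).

Forward differences of the values at s = -2, -1, 0:
  P  : -33  -10  1
  Δ  : 23  11
  Δ^2: -12
The second differences are constant, confirming degree 2.
Interpolating (Newton forward form) and evaluating at s = -3 gives P(-3) = -68.

-68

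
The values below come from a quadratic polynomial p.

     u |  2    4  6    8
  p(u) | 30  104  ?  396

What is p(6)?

On equispaced nodes a degree-2 polynomial has vanishing third forward difference, so
  - p(2) + 3·p(4) - 3·p(6) + p(8) = 0.
Substituting the known values and solving for p(6):
  -3·p(6) = -678
  p(6) = 226.

226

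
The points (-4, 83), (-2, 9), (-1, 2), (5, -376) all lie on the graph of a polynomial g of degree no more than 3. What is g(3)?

Using the Lagrange interpolation formula with nodes -4, -2, -1, 5:
  L_0(n) = (n + 2)(n + 1)(n - 5) / -54
  L_1(n) = (n + 4)(n + 1)(n - 5) / 14
  L_2(n) = (n + 4)(n + 2)(n - 5) / -18
  L_3(n) = (n + 4)(n + 2)(n + 1) / 378
Then g(n) = 83·L_0(n) + 9·L_1(n) + 2·L_2(n) - 376·L_3(n).
Expanding and collecting terms gives g(n) = -2n³ - 4n² - 5n - 1.
Evaluating at n = 3: g(3) = -106.

-106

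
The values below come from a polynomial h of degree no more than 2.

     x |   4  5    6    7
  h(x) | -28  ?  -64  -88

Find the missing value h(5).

-44

The 3 known points determine the degree-2 polynomial uniquely.
Write h(x) = ax^2 + bx + c. Substituting each data point gives a linear system:
  16a + 4b + c = -28
  36a + 6b + c = -64
  49a + 7b + c = -88
Solving the system yields a = -2, b = 2, c = -4.
So h(x) = -2x^2 + 2x - 4.
Then h(5) = -44.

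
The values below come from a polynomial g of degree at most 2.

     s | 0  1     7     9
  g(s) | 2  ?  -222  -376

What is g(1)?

0

The 3 known points determine the degree-2 polynomial uniquely.
Write g(s) = as^2 + bs + c. Substituting each data point gives a linear system:
  c = 2
  49a + 7b + c = -222
  81a + 9b + c = -376
Solving the system yields a = -5, b = 3, c = 2.
So g(s) = -5s² + 3s + 2.
Then g(1) = 0.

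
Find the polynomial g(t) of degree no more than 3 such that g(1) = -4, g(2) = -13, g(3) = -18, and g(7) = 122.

Using the Lagrange interpolation formula with nodes 1, 2, 3, 7:
  L_0(t) = (t - 2)(t - 3)(t - 7) / -12
  L_1(t) = (t - 1)(t - 3)(t - 7) / 5
  L_2(t) = (t - 1)(t - 2)(t - 7) / -8
  L_3(t) = (t - 1)(t - 2)(t - 3) / 120
Then g(t) = -4·L_0(t) - 13·L_1(t) - 18·L_2(t) + 122·L_3(t).
Expanding and collecting terms gives g(t) = t^3 - 4t^2 - 4t + 3.
Check: g(3) = -18. ✓

g(t) = t^3 - 4t^2 - 4t + 3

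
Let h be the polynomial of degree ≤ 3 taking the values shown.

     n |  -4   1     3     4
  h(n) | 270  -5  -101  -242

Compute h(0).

Write h(n) = an^3 + bn^2 + cn + d. Substituting each data point gives a linear system:
  -64a + 16b - 4c + d = 270
  a + b + c + d = -5
  27a + 9b + 3c + d = -101
  64a + 16b + 4c + d = -242
Solving the system yields a = -4, b = 1, c = 0, d = -2.
So h(n) = -4n^3 + n^2 - 2.
Then h(0) = -2.

-2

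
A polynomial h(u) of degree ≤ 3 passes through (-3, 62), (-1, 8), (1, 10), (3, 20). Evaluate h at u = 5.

Forward differences of the values at u = -3, -1, 1, 3:
  h  : 62  8  10  20
  Δ  : -54  2  10
  Δ^2: 56  8
  Δ^3: -48
The third differences are constant, confirming degree 3.
Interpolating (Newton forward form) and evaluating at u = 5 gives h(5) = -10.

-10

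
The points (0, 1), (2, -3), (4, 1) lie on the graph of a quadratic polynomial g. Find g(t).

Using the Lagrange interpolation formula with nodes 0, 2, 4:
  L_0(t) = (t - 2)(t - 4) / 8
  L_1(t) = t(t - 4) / -4
  L_2(t) = t(t - 2) / 8
Then g(t) = 1·L_0(t) - 3·L_1(t) + 1·L_2(t).
Expanding and collecting terms gives g(t) = t^2 - 4t + 1.
Check: g(0) = 1. ✓

g(t) = t^2 - 4t + 1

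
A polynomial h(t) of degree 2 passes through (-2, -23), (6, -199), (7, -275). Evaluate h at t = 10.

-575

Write h(t) = at^2 + bt + c. Substituting each data point gives a linear system:
  4a - 2b + c = -23
  36a + 6b + c = -199
  49a + 7b + c = -275
Solving the system yields a = -6, b = 2, c = 5.
So h(t) = -6t^2 + 2t + 5.
Then h(10) = -575.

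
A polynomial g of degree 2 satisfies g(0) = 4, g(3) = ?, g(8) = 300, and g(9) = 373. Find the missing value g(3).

The 3 known points determine the degree-2 polynomial uniquely.
Write g(u) = au^2 + bu + c. Substituting each data point gives a linear system:
  c = 4
  64a + 8b + c = 300
  81a + 9b + c = 373
Solving the system yields a = 4, b = 5, c = 4.
So g(u) = 4u^2 + 5u + 4.
Then g(3) = 55.

55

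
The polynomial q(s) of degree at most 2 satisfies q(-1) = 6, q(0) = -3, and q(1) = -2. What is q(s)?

q(s) = 5s^2 - 4s - 3

Write q(s) = as^2 + bs + c. Substituting each data point gives a linear system:
  a - b + c = 6
  c = -3
  a + b + c = -2
Solving the system yields a = 5, b = -4, c = -3.
So q(s) = 5s^2 - 4s - 3.
Check: q(0) = -3. ✓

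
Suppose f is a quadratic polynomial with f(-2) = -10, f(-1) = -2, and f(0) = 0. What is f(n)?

f(n) = -3n^2 - n

Write f(n) = an^2 + bn + c. Substituting each data point gives a linear system:
  4a - 2b + c = -10
  a - b + c = -2
  c = 0
Solving the system yields a = -3, b = -1, c = 0.
So f(n) = -3n² - n.
Check: f(0) = 0. ✓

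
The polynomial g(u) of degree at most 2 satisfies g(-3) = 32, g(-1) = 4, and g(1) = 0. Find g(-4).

Using the Lagrange interpolation formula with nodes -3, -1, 1:
  L_0(u) = (u + 1)(u - 1) / 8
  L_1(u) = (u + 3)(u - 1) / -4
  L_2(u) = (u + 3)(u + 1) / 8
Then g(u) = 32·L_0(u) + 4·L_1(u) + 0·L_2(u).
Expanding and collecting terms gives g(u) = 3u^2 - 2u - 1.
Evaluating at u = -4: g(-4) = 55.

55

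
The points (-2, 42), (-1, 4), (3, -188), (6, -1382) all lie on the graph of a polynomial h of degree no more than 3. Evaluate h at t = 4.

Write h(t) = at^3 + bt^2 + ct + d. Substituting each data point gives a linear system:
  -8a + 4b - 2c + d = 42
  -a + b - c + d = 4
  27a + 9b + 3c + d = -188
  216a + 36b + 6c + d = -1382
Solving the system yields a = -6, b = -2, c = -2, d = -2.
So h(t) = -6t^3 - 2t^2 - 2t - 2.
Then h(4) = -426.

-426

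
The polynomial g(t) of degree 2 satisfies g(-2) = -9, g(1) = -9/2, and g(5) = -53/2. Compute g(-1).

Write g(t) = at^2 + bt + c. Substituting each data point gives a linear system:
  4a - 2b + c = -9
  a + b + c = -9/2
  25a + 5b + c = -53/2
Solving the system yields a = -1, b = 1/2, c = -4.
So g(t) = -t^2 + (1/2)t - 4.
Then g(-1) = -11/2.

-11/2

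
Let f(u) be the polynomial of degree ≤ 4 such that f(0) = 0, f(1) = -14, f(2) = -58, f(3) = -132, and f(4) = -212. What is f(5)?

-250

Using the Lagrange interpolation formula with nodes 0, 1, 2, 3, 4:
  L_0(u) = (u - 1)(u - 2)(u - 3)(u - 4) / 24
  L_1(u) = u(u - 2)(u - 3)(u - 4) / -6
  L_2(u) = u(u - 1)(u - 3)(u - 4) / 4
  L_3(u) = u(u - 1)(u - 2)(u - 4) / -6
  L_4(u) = u(u - 1)(u - 2)(u - 3) / 24
Then f(u) = 0·L_0(u) - 14·L_1(u) - 58·L_2(u) - 132·L_3(u) - 212·L_4(u).
Expanding and collecting terms gives f(u) = u^4 - 6u^3 - 4u^2 - 5u.
Evaluating at u = 5: f(5) = -250.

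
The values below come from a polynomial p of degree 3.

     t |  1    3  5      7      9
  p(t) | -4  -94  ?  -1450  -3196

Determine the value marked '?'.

On equispaced nodes a degree-3 polynomial has vanishing fourth forward difference, so
  p(1) - 4·p(3) + 6·p(5) - 4·p(7) + p(9) = 0.
Substituting the known values and solving for p(5):
  6·p(5) = -2976
  p(5) = -496.

-496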